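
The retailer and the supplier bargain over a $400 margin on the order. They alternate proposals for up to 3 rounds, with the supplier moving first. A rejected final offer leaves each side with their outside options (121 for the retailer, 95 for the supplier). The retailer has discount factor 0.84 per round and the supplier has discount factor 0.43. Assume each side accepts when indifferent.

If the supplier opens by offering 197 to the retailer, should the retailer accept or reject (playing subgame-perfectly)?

Work out the retailer's continuation value if the offer is rejected.
Round 3 (the supplier proposes): the retailer gets 121 if talks fail, so the supplier offers 121 and keeps 279.
Round 2 (the retailer proposes): the supplier can get 279 next round, worth 0.43 × 279 = 119.97 now; the retailer offers that and keeps 280.03.
So by rejecting in round 1, the retailer gets 280.03 next round, worth 0.84 × 280.03 = 235.2252 now.
Offer 197 < 235.2252, so the retailer rejects.

Reject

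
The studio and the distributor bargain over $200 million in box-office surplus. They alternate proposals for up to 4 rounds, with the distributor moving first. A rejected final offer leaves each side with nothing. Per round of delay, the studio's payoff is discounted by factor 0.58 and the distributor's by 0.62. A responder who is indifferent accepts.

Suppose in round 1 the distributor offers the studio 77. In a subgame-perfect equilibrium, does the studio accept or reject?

Reject

Work out the studio's continuation value if the offer is rejected.
Round 4 (the studio proposes): the distributor will accept anything ≥ 0, so the studio offers 0 and keeps 200.
Round 3 (the distributor proposes): the studio can get 200 next round, worth 0.58 × 200 = 116 now. The distributor offers 116 and keeps 200 − 116 = 84.
Round 2 (the studio proposes): the distributor can get 84 next round, worth 0.62 × 84 = 52.08 now, so the studio offers 52.08, keeping 147.92.
So by rejecting in round 1, the studio gets 147.92 next round, worth 0.58 × 147.92 = 85.7936 now.
Offer 77 < 85.7936, so the studio rejects.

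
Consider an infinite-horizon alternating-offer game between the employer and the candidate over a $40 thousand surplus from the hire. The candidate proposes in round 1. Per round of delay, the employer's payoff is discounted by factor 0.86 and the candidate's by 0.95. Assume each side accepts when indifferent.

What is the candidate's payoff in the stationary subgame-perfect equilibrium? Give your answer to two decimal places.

When the candidate proposes, the employer accepts any offer worth at least 0.86 times what the employer would get by proposing next round; and vice versa.
This gives x = 40 − 0.86y and y = 40 − 0.95x, where x and y are each side's share when it proposes.
Hence (1 − 0.86·0.95)x = 40(1 − 0.86), i.e. 0.183·x = 5.6.
x ≈ 30.6011; the employer's share is 40 − x ≈ 9.3989.

30.60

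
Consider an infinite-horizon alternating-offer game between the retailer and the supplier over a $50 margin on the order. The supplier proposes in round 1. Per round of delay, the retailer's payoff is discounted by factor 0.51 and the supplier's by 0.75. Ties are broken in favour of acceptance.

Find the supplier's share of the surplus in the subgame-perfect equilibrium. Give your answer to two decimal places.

39.68

In a stationary SPE each proposer offers the other exactly their discounted continuation value.
If the supplier keeps x when proposing and the retailer keeps y when proposing, then x = 50 − 0.51y and y = 50 − 0.75x.
Solving: x = 50(1 − 0.51) / (1 − 0.75·0.51) = 24.5 / 0.6175 ≈ 39.6761.
The retailer gets 50 − 39.6761 ≈ 10.3239.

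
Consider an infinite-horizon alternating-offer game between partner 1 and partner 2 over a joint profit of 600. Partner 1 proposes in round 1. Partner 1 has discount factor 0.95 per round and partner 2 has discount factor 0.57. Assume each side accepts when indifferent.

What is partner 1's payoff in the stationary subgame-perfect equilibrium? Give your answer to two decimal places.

In a stationary SPE each proposer offers the other exactly their discounted continuation value.
If partner 1 keeps x when proposing and partner 2 keeps y when proposing, then x = 600 − 0.57y and y = 600 − 0.95x.
Solving: x = 600(1 − 0.57) / (1 − 0.95·0.57) = 258 / 0.4585 ≈ 562.7045.
Partner 2 gets 600 − 562.7045 ≈ 37.2955.

562.70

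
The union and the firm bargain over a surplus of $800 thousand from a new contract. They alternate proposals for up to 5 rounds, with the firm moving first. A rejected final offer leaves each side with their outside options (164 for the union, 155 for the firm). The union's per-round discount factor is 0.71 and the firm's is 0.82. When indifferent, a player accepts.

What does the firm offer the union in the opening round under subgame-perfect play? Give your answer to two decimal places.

217.35

By backward induction:
Round 5 (the firm proposes): the union gets 164 if talks fail, so the firm offers 164 and keeps 636.
Round 4 (the union proposes): the firm can get 636 next round, worth 0.82 × 636 = 521.52 now. The union offers 521.52 and keeps 800 − 521.52 = 278.48.
Round 3 (the firm proposes): the union can get 278.48 next round, worth 0.71 × 278.48 = 197.7208 now. The firm offers 197.7208 and keeps 800 − 197.7208 = 602.2792.
Round 2 (the union proposes): the firm can get 602.2792 next round, worth 0.82 × 602.2792 = 493.868944 now. The union offers 493.868944 and keeps 800 − 493.868944 = 306.131056.
Round 1 (the firm proposes): the union can get 306.131056 next round, worth 0.71 × 306.131056 = 217.35304976 now; the firm offers that and keeps 582.64695024.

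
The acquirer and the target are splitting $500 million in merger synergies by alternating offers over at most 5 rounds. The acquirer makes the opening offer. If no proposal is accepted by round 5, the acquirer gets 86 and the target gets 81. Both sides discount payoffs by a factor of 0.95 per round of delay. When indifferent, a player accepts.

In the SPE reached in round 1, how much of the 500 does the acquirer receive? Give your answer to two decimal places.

Round 5 (the acquirer proposes): the target gets 81 if talks fail, so the acquirer offers 81 and keeps 419.
Round 4 (the target proposes): the acquirer can get 419 next round, worth 0.95 × 419 = 398.05 now; the target offers that and keeps 101.95.
Round 3 (the acquirer proposes): the target can get 101.95 next round, worth 0.95 × 101.95 = 96.8525 now. The acquirer offers 96.8525 and keeps 500 − 96.8525 = 403.1475.
Round 2 (the target proposes): the acquirer can get 403.1475 next round, worth 0.95 × 403.1475 = 382.990125 now. The target offers 382.990125 and keeps 500 − 382.990125 = 117.009875.
Round 1 (the acquirer proposes): the target can get 117.009875 next round, worth 0.95 × 117.009875 = 111.15938125 now. The acquirer offers 111.15938125 and keeps 500 − 111.15938125 = 388.84061875.

388.84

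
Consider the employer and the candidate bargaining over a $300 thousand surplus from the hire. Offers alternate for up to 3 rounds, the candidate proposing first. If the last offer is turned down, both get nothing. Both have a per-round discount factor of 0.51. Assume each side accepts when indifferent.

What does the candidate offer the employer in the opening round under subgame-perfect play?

Round 3 (the candidate proposes): rejection yields 0 for the employer; the candidate offers 0 and keeps 300.
Round 2 (the employer proposes): the candidate can get 300 next round, worth 0.51 × 300 = 153 now; the employer offers that and keeps 147.
Round 1 (the candidate proposes): the employer can get 147 next round, worth 0.51 × 147 = 74.97 now; the candidate offers that and keeps 225.03.

74.97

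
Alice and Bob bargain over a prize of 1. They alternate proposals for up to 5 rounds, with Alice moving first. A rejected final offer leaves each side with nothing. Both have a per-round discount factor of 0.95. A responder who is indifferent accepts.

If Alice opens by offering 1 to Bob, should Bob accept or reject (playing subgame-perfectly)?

Round 5 (Alice proposes): Bob will accept anything ≥ 0, so Alice offers 0 and keeps 1.
Round 4 (Bob proposes): Alice can get 1 next round, worth 0.95 × 1 = 0.95 now, so Bob offers 0.95, keeping 0.05.
Round 3 (Alice proposes): Bob can get 0.05 next round, worth 0.95 × 0.05 = 0.0475 now; Alice offers that and keeps 0.9525.
Round 2 (Bob proposes): Alice can get 0.9525 next round, worth 0.95 × 0.9525 = 0.904875 now; Bob offers that and keeps 0.095125.
So by rejecting in round 1, Bob gets 0.095125 next round, worth 0.95 × 0.095125 = 0.09036875 now.
Offer 1 ≥ 0.09036875, so Bob accepts.

Accept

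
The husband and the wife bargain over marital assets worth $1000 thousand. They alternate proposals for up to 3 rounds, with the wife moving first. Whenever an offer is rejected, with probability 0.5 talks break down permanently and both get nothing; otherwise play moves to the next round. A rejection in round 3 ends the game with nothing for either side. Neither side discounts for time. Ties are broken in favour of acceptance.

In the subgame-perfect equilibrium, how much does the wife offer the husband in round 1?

250

By backward induction:
Round 3 (the wife proposes): rejection yields 0 for the husband; the wife offers 0 and keeps 1000.
Round 2 (the husband proposes): rejecting gives the wife an expected 0.5 × 1000 = 500. The husband offers 500 and keeps 1000 − 500 = 500.
Round 1 (the wife proposes): rejecting gives the husband an expected 0.5 × 500 = 250; the wife offers that and keeps 750.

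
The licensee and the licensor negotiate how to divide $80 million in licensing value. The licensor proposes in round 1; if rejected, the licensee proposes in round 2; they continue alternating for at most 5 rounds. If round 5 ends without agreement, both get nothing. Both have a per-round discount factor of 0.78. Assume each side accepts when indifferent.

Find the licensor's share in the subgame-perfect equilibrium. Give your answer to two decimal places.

57.92

Round 5 (the licensor proposes): rejection yields 0 for the licensee; the licensor offers 0 and keeps 80.
Round 4 (the licensee proposes): the licensor can get 80 next round, worth 0.78 × 80 = 62.4 now; the licensee offers that and keeps 17.6.
Round 3 (the licensor proposes): the licensee can get 17.6 next round, worth 0.78 × 17.6 = 13.728 now; the licensor offers that and keeps 66.272.
Round 2 (the licensee proposes): the licensor can get 66.272 next round, worth 0.78 × 66.272 = 51.69216 now. The licensee offers 51.69216 and keeps 80 − 51.69216 = 28.30784.
Round 1 (the licensor proposes): the licensee can get 28.30784 next round, worth 0.78 × 28.30784 = 22.0801152 now, so the licensor offers 22.0801152, keeping 57.9198848.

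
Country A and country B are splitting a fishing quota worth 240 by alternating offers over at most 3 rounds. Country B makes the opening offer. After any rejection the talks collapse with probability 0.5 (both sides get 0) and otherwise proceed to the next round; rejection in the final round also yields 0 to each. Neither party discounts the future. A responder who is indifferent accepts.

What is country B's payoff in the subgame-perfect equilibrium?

180

Round 3 (country B proposes): country A will accept anything ≥ 0, so country B offers 0 and keeps 240.
Round 2 (country A proposes): rejecting gives country B an expected 0.5 × 240 = 120, so country A offers 120, keeping 120.
Round 1 (country B proposes): rejecting gives country A an expected 0.5 × 120 = 60. Country B offers 60 and keeps 240 − 60 = 180.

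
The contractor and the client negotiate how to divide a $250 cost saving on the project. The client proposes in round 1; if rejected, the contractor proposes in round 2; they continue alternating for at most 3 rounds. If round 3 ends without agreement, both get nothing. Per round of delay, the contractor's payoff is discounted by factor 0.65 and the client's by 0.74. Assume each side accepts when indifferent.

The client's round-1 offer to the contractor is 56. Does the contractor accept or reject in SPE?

Accept

Work out the contractor's continuation value if the offer is rejected.
Round 3 (the client proposes): rejection yields 0 for the contractor; the client offers 0 and keeps 250.
Round 2 (the contractor proposes): the client can get 250 next round, worth 0.74 × 250 = 185 now, so the contractor offers 185, keeping 65.
So by rejecting in round 1, the contractor gets 65 next round, worth 0.65 × 65 = 42.25 now.
Offer 56 ≥ 42.25, so the contractor accepts.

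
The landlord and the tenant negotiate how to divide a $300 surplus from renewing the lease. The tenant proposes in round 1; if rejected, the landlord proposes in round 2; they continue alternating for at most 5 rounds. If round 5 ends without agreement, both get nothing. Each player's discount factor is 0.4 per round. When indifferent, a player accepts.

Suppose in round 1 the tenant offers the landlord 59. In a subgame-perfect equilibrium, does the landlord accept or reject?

Round 5 (the tenant proposes): the landlord will accept anything ≥ 0, so the tenant offers 0 and keeps 300.
Round 4 (the landlord proposes): the tenant can get 300 next round, worth 0.4 × 300 = 120 now; the landlord offers that and keeps 180.
Round 3 (the tenant proposes): the landlord can get 180 next round, worth 0.4 × 180 = 72 now; the tenant offers that and keeps 228.
Round 2 (the landlord proposes): the tenant can get 228 next round, worth 0.4 × 228 = 91.2 now; the landlord offers that and keeps 208.8.
So by rejecting in round 1, the landlord gets 208.8 next round, worth 0.4 × 208.8 = 83.52 now.
Offer 59 < 83.52, so the landlord rejects.

Reject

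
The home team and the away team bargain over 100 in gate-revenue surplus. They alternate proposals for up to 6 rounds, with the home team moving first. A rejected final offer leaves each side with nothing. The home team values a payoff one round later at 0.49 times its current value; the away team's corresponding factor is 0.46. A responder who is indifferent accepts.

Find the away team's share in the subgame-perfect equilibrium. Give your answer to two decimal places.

31.08

Solve by backward induction from round 6.
Round 6 (the away team proposes): rejection yields 0 for the home team; the away team offers 0 and keeps 100.
Round 5 (the home team proposes): the away team can get 100 next round, worth 0.46 × 100 = 46 now, so the home team offers 46, keeping 54.
Round 4 (the away team proposes): the home team can get 54 next round, worth 0.49 × 54 = 26.46 now, so the away team offers 26.46, keeping 73.54.
Round 3 (the home team proposes): the away team can get 73.54 next round, worth 0.46 × 73.54 = 33.8284 now; the home team offers that and keeps 66.1716.
Round 2 (the away team proposes): the home team can get 66.1716 next round, worth 0.49 × 66.1716 = 32.424084 now; the away team offers that and keeps 67.575916.
Round 1 (the home team proposes): the away team can get 67.575916 next round, worth 0.46 × 67.575916 = 31.08492136 now, so the home team offers 31.08492136, keeping 68.91507864.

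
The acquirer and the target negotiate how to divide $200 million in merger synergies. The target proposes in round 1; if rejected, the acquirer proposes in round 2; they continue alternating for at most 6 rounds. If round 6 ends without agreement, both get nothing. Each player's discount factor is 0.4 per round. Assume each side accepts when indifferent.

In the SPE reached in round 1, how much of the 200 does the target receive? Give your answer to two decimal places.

By backward induction:
Round 6 (the acquirer proposes): the target will accept anything ≥ 0, so the acquirer offers 0 and keeps 200.
Round 5 (the target proposes): the acquirer can get 200 next round, worth 0.4 × 200 = 80 now; the target offers that and keeps 120.
Round 4 (the acquirer proposes): the target can get 120 next round, worth 0.4 × 120 = 48 now; the acquirer offers that and keeps 152.
Round 3 (the target proposes): the acquirer can get 152 next round, worth 0.4 × 152 = 60.8 now, so the target offers 60.8, keeping 139.2.
Round 2 (the acquirer proposes): the target can get 139.2 next round, worth 0.4 × 139.2 = 55.68 now; the acquirer offers that and keeps 144.32.
Round 1 (the target proposes): the acquirer can get 144.32 next round, worth 0.4 × 144.32 = 57.728 now; the target offers that and keeps 142.272.

142.27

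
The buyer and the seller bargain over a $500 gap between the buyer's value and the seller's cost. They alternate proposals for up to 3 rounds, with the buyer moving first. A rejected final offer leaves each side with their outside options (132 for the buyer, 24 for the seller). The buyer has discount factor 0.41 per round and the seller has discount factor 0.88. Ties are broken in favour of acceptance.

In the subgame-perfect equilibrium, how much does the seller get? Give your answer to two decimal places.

Round 3 (the buyer proposes): the seller gets 24 if talks fail, so the buyer offers 24 and keeps 476.
Round 2 (the seller proposes): the buyer can get 476 next round, worth 0.41 × 476 = 195.16 now; the seller offers that and keeps 304.84.
Round 1 (the buyer proposes): the seller can get 304.84 next round, worth 0.88 × 304.84 = 268.2592 now. The buyer offers 268.2592 and keeps 500 − 268.2592 = 231.7408.

268.26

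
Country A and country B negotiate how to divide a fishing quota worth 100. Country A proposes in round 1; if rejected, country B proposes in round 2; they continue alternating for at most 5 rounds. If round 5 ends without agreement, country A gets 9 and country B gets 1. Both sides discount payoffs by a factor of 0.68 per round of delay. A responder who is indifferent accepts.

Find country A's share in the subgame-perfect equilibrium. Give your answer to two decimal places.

Round 5 (country A proposes): country B gets 1 if talks fail, so country A offers 1 and keeps 99.
Round 4 (country B proposes): country A can get 99 next round, worth 0.68 × 99 = 67.32 now, so country B offers 67.32, keeping 32.68.
Round 3 (country A proposes): country B can get 32.68 next round, worth 0.68 × 32.68 = 22.2224 now; country A offers that and keeps 77.7776.
Round 2 (country B proposes): country A can get 77.7776 next round, worth 0.68 × 77.7776 = 52.888768 now. Country B offers 52.888768 and keeps 100 − 52.888768 = 47.111232.
Round 1 (country A proposes): country B can get 47.111232 next round, worth 0.68 × 47.111232 = 32.03563776 now; country A offers that and keeps 67.96436224.

67.96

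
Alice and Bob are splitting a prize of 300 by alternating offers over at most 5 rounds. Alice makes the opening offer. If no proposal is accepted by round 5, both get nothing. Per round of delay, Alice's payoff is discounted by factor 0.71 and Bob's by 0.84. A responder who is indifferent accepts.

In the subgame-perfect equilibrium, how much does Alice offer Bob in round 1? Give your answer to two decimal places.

Work backward from the last round.
Round 5 (Alice proposes): Bob will accept anything ≥ 0, so Alice offers 0 and keeps 300.
Round 4 (Bob proposes): Alice can get 300 next round, worth 0.71 × 300 = 213 now, so Bob offers 213, keeping 87.
Round 3 (Alice proposes): Bob can get 87 next round, worth 0.84 × 87 = 73.08 now, so Alice offers 73.08, keeping 226.92.
Round 2 (Bob proposes): Alice can get 226.92 next round, worth 0.71 × 226.92 = 161.1132 now; Bob offers that and keeps 138.8868.
Round 1 (Alice proposes): Bob can get 138.8868 next round, worth 0.84 × 138.8868 = 116.664912 now. Alice offers 116.664912 and keeps 300 − 116.664912 = 183.335088.

116.66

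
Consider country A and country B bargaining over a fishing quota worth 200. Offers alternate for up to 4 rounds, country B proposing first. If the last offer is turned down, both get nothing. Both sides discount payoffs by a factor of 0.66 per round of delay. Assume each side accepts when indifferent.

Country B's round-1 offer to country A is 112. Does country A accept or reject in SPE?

Work out country A's continuation value if the offer is rejected.
Round 4 (country A proposes): rejection yields 0 for country B; country A offers 0 and keeps 200.
Round 3 (country B proposes): country A can get 200 next round, worth 0.66 × 200 = 132 now, so country B offers 132, keeping 68.
Round 2 (country A proposes): country B can get 68 next round, worth 0.66 × 68 = 44.88 now, so country A offers 44.88, keeping 155.12.
So by rejecting in round 1, country A gets 155.12 next round, worth 0.66 × 155.12 = 102.3792 now.
Offer 112 ≥ 102.3792, so country A accepts.

Accept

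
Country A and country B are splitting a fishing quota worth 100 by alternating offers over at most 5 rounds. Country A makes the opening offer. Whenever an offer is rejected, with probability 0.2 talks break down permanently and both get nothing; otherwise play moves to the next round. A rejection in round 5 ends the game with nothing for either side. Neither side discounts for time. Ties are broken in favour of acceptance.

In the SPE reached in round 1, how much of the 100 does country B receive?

Round 5 (country A proposes): country B will accept anything ≥ 0, so country A offers 0 and keeps 100.
Round 4 (country B proposes): rejecting gives country A an expected 0.8 × 100 = 80, so country B offers 80, keeping 20.
Round 3 (country A proposes): rejecting gives country B an expected 0.8 × 20 = 16; country A offers that and keeps 84.
Round 2 (country B proposes): rejecting gives country A an expected 0.8 × 84 = 67.2, so country B offers 67.2, keeping 32.8.
Round 1 (country A proposes): rejecting gives country B an expected 0.8 × 32.8 = 26.24, so country A offers 26.24, keeping 73.76.

26.24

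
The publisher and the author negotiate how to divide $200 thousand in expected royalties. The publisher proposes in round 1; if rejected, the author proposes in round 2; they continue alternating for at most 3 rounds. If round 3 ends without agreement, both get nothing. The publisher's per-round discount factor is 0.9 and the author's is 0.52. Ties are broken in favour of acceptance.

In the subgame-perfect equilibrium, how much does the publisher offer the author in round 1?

10.4

Round 3 (the publisher proposes): rejection yields 0 for the author; the publisher offers 0 and keeps 200.
Round 2 (the author proposes): the publisher can get 200 next round, worth 0.9 × 200 = 180 now; the author offers that and keeps 20.
Round 1 (the publisher proposes): the author can get 20 next round, worth 0.52 × 20 = 10.4 now; the publisher offers that and keeps 189.6.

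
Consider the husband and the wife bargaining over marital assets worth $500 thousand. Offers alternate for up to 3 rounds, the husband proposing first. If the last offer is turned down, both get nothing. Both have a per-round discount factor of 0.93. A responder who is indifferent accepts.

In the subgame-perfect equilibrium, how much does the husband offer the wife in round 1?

32.55

Solve by backward induction from round 3.
Round 3 (the husband proposes): the wife will accept anything ≥ 0, so the husband offers 0 and keeps 500.
Round 2 (the wife proposes): the husband can get 500 next round, worth 0.93 × 500 = 465 now; the wife offers that and keeps 35.
Round 1 (the husband proposes): the wife can get 35 next round, worth 0.93 × 35 = 32.55 now; the husband offers that and keeps 467.45.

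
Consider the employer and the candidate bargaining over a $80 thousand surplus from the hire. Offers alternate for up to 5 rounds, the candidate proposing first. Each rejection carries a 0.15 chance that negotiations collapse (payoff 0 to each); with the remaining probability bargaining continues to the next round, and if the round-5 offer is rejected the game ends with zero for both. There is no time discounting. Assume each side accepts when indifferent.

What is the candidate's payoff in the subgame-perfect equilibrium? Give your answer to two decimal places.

62.43

Round 5 (the candidate proposes): rejection yields 0 for the employer; the candidate offers 0 and keeps 80.
Round 4 (the employer proposes): rejecting gives the candidate an expected 0.85 × 80 = 68; the employer offers that and keeps 12.
Round 3 (the candidate proposes): rejecting gives the employer an expected 0.85 × 12 = 10.2, so the candidate offers 10.2, keeping 69.8.
Round 2 (the employer proposes): rejecting gives the candidate an expected 0.85 × 69.8 = 59.33; the employer offers that and keeps 20.67.
Round 1 (the candidate proposes): rejecting gives the employer an expected 0.85 × 20.67 = 17.5695. The candidate offers 17.5695 and keeps 80 − 17.5695 = 62.4305.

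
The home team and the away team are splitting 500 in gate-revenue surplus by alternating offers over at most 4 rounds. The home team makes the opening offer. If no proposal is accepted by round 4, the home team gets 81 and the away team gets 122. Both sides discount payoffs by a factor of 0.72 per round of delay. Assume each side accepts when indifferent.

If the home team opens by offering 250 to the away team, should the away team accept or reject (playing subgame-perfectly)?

Round 4 (the away team proposes): the home team gets 81 if talks fail, so the away team offers 81 and keeps 419.
Round 3 (the home team proposes): the away team can get 419 next round, worth 0.72 × 419 = 301.68 now, so the home team offers 301.68, keeping 198.32.
Round 2 (the away team proposes): the home team can get 198.32 next round, worth 0.72 × 198.32 = 142.7904 now. The away team offers 142.7904 and keeps 500 − 142.7904 = 357.2096.
So by rejecting in round 1, the away team gets 357.2096 next round, worth 0.72 × 357.2096 = 257.190912 now.
Offer 250 < 257.190912, so the away team rejects.

Reject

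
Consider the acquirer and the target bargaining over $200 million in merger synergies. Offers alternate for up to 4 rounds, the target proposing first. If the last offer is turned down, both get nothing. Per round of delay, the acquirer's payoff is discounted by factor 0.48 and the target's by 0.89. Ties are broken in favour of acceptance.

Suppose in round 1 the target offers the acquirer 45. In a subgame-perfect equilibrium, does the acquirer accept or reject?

Round 4 (the acquirer proposes): rejection yields 0 for the target; the acquirer offers 0 and keeps 200.
Round 3 (the target proposes): the acquirer can get 200 next round, worth 0.48 × 200 = 96 now, so the target offers 96, keeping 104.
Round 2 (the acquirer proposes): the target can get 104 next round, worth 0.89 × 104 = 92.56 now; the acquirer offers that and keeps 107.44.
So by rejecting in round 1, the acquirer gets 107.44 next round, worth 0.48 × 107.44 = 51.5712 now.
Offer 45 < 51.5712, so the acquirer rejects.

Reject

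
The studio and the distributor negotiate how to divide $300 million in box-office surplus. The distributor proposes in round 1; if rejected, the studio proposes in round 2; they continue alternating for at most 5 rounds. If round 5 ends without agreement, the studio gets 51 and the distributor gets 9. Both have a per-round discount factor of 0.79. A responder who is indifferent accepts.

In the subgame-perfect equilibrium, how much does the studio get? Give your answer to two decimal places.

100.70

Work backward from the last round.
Round 5 (the distributor proposes): the studio gets 51 if talks fail, so the distributor offers 51 and keeps 249.
Round 4 (the studio proposes): the distributor can get 249 next round, worth 0.79 × 249 = 196.71 now, so the studio offers 196.71, keeping 103.29.
Round 3 (the distributor proposes): the studio can get 103.29 next round, worth 0.79 × 103.29 = 81.5991 now, so the distributor offers 81.5991, keeping 218.4009.
Round 2 (the studio proposes): the distributor can get 218.4009 next round, worth 0.79 × 218.4009 = 172.536711 now; the studio offers that and keeps 127.463289.
Round 1 (the distributor proposes): the studio can get 127.463289 next round, worth 0.79 × 127.463289 = 100.69599831 now; the distributor offers that and keeps 199.30400169.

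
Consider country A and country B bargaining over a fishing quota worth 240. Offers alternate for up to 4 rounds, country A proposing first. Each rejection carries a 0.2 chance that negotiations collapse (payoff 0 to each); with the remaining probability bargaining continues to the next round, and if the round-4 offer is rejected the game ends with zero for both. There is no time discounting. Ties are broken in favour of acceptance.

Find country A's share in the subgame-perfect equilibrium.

Round 4 (country B proposes): rejection yields 0 for country A; country B offers 0 and keeps 240.
Round 3 (country A proposes): rejecting gives country B an expected 0.8 × 240 = 192, so country A offers 192, keeping 48.
Round 2 (country B proposes): rejecting gives country A an expected 0.8 × 48 = 38.4; country B offers that and keeps 201.6.
Round 1 (country A proposes): rejecting gives country B an expected 0.8 × 201.6 = 161.28. Country A offers 161.28 and keeps 240 − 161.28 = 78.72.

78.72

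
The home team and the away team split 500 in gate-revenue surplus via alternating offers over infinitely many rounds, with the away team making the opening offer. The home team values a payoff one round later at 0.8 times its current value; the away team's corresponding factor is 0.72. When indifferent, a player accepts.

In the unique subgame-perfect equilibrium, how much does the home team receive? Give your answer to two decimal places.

264.15

In a stationary SPE each proposer offers the other exactly their discounted continuation value.
If the away team keeps x when proposing and the home team keeps y when proposing, then x = 500 − 0.8y and y = 500 − 0.72x.
Solving: x = 500(1 − 0.8) / (1 − 0.72·0.8) = 100 / 0.424 ≈ 235.8491.
The home team gets 500 − 235.8491 ≈ 264.1509.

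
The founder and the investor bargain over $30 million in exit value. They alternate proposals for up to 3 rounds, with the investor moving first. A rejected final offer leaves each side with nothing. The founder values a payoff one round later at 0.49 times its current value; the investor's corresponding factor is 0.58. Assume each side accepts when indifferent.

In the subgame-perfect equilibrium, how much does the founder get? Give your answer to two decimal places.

Solve by backward induction from round 3.
Round 3 (the investor proposes): rejection yields 0 for the founder; the investor offers 0 and keeps 30.
Round 2 (the founder proposes): the investor can get 30 next round, worth 0.58 × 30 = 17.4 now, so the founder offers 17.4, keeping 12.6.
Round 1 (the investor proposes): the founder can get 12.6 next round, worth 0.49 × 12.6 = 6.174 now, so the investor offers 6.174, keeping 23.826.

6.17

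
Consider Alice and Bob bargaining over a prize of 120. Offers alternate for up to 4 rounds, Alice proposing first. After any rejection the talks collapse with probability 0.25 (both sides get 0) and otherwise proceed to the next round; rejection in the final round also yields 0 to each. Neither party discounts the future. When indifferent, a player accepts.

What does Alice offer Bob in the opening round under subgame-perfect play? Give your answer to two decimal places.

73.13

By backward induction:
Round 4 (Bob proposes): rejection yields 0 for Alice; Bob offers 0 and keeps 120.
Round 3 (Alice proposes): rejecting gives Bob an expected 0.75 × 120 = 90, so Alice offers 90, keeping 30.
Round 2 (Bob proposes): rejecting gives Alice an expected 0.75 × 30 = 22.5; Bob offers that and keeps 97.5.
Round 1 (Alice proposes): rejecting gives Bob an expected 0.75 × 97.5 = 73.125, so Alice offers 73.125, keeping 46.875.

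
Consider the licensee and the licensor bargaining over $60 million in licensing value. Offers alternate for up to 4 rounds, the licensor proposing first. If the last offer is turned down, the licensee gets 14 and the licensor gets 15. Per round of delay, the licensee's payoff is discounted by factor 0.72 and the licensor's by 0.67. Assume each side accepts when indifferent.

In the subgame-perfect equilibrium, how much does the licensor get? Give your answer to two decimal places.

30.11

Round 4 (the licensee proposes): the licensor gets 15 if talks fail, so the licensee offers 15 and keeps 45.
Round 3 (the licensor proposes): the licensee can get 45 next round, worth 0.72 × 45 = 32.4 now, so the licensor offers 32.4, keeping 27.6.
Round 2 (the licensee proposes): the licensor can get 27.6 next round, worth 0.67 × 27.6 = 18.492 now. The licensee offers 18.492 and keeps 60 − 18.492 = 41.508.
Round 1 (the licensor proposes): the licensee can get 41.508 next round, worth 0.72 × 41.508 = 29.88576 now. The licensor offers 29.88576 and keeps 60 − 29.88576 = 30.11424.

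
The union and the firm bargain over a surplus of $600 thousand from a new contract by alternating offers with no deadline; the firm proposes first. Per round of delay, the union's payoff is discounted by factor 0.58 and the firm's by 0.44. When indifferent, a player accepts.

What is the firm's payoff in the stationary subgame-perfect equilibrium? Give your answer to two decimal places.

When the firm proposes, the union accepts any offer worth at least 0.58 times what the union would get by proposing next round; and vice versa.
This gives x = 600 − 0.58y and y = 600 − 0.44x, where x and y are each side's share when it proposes.
Hence (1 − 0.58·0.44)x = 600(1 − 0.58), i.e. 0.7448·x = 252.
x ≈ 338.3459; the union's share is 600 − x ≈ 261.6541.

338.35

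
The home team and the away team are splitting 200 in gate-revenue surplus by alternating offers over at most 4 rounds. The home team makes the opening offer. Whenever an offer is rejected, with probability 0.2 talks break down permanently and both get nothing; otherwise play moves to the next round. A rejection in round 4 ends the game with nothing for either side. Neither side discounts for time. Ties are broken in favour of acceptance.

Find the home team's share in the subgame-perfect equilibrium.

Round 4 (the away team proposes): the home team will accept anything ≥ 0, so the away team offers 0 and keeps 200.
Round 3 (the home team proposes): rejecting gives the away team an expected 0.8 × 200 = 160; the home team offers that and keeps 40.
Round 2 (the away team proposes): rejecting gives the home team an expected 0.8 × 40 = 32. The away team offers 32 and keeps 200 − 32 = 168.
Round 1 (the home team proposes): rejecting gives the away team an expected 0.8 × 168 = 134.4; the home team offers that and keeps 65.6.

65.6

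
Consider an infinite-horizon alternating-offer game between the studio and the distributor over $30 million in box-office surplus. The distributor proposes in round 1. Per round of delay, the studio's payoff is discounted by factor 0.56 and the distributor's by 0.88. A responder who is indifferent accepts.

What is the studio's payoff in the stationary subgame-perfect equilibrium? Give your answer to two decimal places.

3.97

When the distributor proposes, the studio accepts any offer worth at least 0.56 times what the studio would get by proposing next round; and vice versa.
This gives x = 30 − 0.56y and y = 30 − 0.88x, where x and y are each side's share when it proposes.
Hence (1 − 0.56·0.88)x = 30(1 − 0.56), i.e. 0.5072·x = 13.2.
x ≈ 26.0252; the studio's share is 30 − x ≈ 3.9748.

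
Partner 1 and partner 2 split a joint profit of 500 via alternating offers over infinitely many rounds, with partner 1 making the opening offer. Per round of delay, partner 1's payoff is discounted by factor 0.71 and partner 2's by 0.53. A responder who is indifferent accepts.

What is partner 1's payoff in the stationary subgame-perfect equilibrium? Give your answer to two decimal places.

376.78

When partner 1 proposes, partner 2 accepts any offer worth at least 0.53 times what partner 2 would get by proposing next round; and vice versa.
This gives x = 500 − 0.53y and y = 500 − 0.71x, where x and y are each side's share when it proposes.
Hence (1 − 0.53·0.71)x = 500(1 − 0.53), i.e. 0.6237·x = 235.
x ≈ 376.7837; partner 2's share is 500 − x ≈ 123.2163.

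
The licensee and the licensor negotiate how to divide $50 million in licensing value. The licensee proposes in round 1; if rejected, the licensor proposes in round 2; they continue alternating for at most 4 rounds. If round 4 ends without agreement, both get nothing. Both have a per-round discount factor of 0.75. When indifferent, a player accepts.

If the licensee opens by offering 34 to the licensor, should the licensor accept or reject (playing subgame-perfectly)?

Accept

Round 4 (the licensor proposes): the licensee will accept anything ≥ 0, so the licensor offers 0 and keeps 50.
Round 3 (the licensee proposes): the licensor can get 50 next round, worth 0.75 × 50 = 37.5 now. The licensee offers 37.5 and keeps 50 − 37.5 = 12.5.
Round 2 (the licensor proposes): the licensee can get 12.5 next round, worth 0.75 × 12.5 = 9.375 now; the licensor offers that and keeps 40.625.
So by rejecting in round 1, the licensor gets 40.625 next round, worth 0.75 × 40.625 = 30.46875 now.
Offer 34 ≥ 30.46875, so the licensor accepts.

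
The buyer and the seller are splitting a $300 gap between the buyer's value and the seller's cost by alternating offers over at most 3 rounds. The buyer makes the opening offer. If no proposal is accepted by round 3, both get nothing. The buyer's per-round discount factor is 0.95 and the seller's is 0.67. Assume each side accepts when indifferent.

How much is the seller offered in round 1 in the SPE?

10.05

Round 3 (the buyer proposes): rejection yields 0 for the seller; the buyer offers 0 and keeps 300.
Round 2 (the seller proposes): the buyer can get 300 next round, worth 0.95 × 300 = 285 now, so the seller offers 285, keeping 15.
Round 1 (the buyer proposes): the seller can get 15 next round, worth 0.67 × 15 = 10.05 now, so the buyer offers 10.05, keeping 289.95.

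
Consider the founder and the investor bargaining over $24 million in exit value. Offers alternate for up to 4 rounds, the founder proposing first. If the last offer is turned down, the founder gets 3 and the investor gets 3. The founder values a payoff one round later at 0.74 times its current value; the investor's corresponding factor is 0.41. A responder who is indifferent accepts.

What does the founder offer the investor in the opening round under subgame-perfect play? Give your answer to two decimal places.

5.17

Round 4 (the investor proposes): the founder gets 3 if talks fail, so the investor offers 3 and keeps 21.
Round 3 (the founder proposes): the investor can get 21 next round, worth 0.41 × 21 = 8.61 now. The founder offers 8.61 and keeps 24 − 8.61 = 15.39.
Round 2 (the investor proposes): the founder can get 15.39 next round, worth 0.74 × 15.39 = 11.3886 now; the investor offers that and keeps 12.6114.
Round 1 (the founder proposes): the investor can get 12.6114 next round, worth 0.41 × 12.6114 = 5.170674 now, so the founder offers 5.170674, keeping 18.829326.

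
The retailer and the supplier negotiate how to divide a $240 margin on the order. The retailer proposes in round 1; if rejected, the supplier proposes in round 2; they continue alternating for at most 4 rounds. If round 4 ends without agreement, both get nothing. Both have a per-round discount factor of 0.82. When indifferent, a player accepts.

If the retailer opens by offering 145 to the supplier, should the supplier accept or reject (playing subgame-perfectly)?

Reject

Round 4 (the supplier proposes): rejection yields 0 for the retailer; the supplier offers 0 and keeps 240.
Round 3 (the retailer proposes): the supplier can get 240 next round, worth 0.82 × 240 = 196.8 now; the retailer offers that and keeps 43.2.
Round 2 (the supplier proposes): the retailer can get 43.2 next round, worth 0.82 × 43.2 = 35.424 now, so the supplier offers 35.424, keeping 204.576.
So by rejecting in round 1, the supplier gets 204.576 next round, worth 0.82 × 204.576 = 167.75232 now.
Offer 145 < 167.75232, so the supplier rejects.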